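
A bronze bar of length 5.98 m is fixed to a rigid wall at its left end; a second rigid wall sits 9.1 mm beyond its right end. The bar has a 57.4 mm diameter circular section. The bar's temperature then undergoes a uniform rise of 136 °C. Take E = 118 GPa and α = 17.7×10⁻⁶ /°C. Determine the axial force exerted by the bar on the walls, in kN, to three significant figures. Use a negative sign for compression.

Free thermal expansion αLΔT = 17.7e-6 · 5980 · 136 = 14.4 mm.
The walls engage after the gap closes; constrained expansion = 14.4 − 9.1 = 5.295 mm.
The walls impose strain ε = −(5.295)/5980 = -8.8546e-04; σ = Eε = 118000 · -8.8546e-04 = -104.5 MPa.
Wall reaction R = σ·A = -104.5·2588 = -270400 N = -270.4 kN.

-270 kN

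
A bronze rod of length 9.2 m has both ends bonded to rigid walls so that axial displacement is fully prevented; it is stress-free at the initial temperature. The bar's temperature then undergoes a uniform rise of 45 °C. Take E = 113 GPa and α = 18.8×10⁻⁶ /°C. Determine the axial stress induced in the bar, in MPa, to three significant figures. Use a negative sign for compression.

-95.6 MPa

Free thermal expansion αLΔT = 18.8e-6 · 9200 · 45 = 7.783 mm.
The walls impose strain ε = −(7.783)/9200 = -8.4600e-04; σ = Eε = 113000 · -8.4600e-04 = -95.6 MPa.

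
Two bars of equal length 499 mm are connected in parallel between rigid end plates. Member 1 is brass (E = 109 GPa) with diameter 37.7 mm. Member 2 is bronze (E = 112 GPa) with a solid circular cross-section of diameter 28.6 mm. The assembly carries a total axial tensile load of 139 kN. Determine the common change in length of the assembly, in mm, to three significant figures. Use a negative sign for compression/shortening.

A_1 = 1116 mm².
A_2 = 642.4 mm².
Equal strain + equilibrium ⇒ each member carries load in proportion to AE: A₁E₁ = 121700000 N, A₂E₂ = 71950000 N, ΣAE = 193600000 N.
δ = PL/ΣAE = 139000·499/193600000 = 0.3582 mm.

0.358 mm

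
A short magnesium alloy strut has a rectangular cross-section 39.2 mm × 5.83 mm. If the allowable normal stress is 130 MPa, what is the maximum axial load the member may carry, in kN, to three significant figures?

29.7 kN

A = 228.5 mm².
P_max = σ_allow · A = 130 · 228.5 = 29710 N = 29.71 kN.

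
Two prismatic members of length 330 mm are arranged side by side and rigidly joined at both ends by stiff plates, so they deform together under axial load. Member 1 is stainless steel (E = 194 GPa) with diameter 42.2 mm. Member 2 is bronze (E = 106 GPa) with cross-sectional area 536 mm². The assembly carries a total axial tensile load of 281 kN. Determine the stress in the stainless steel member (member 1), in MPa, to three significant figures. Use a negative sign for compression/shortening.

166 MPa

A_1 = 1399 mm².
Equal strain + equilibrium ⇒ each member carries load in proportion to AE: A₁E₁ = 271300000 N, A₂E₂ = 56820000 N, ΣAE = 328200000 N.
σ₁ = P·E₁/ΣAE = 281000·194000/328200000 = 166.1 MPa.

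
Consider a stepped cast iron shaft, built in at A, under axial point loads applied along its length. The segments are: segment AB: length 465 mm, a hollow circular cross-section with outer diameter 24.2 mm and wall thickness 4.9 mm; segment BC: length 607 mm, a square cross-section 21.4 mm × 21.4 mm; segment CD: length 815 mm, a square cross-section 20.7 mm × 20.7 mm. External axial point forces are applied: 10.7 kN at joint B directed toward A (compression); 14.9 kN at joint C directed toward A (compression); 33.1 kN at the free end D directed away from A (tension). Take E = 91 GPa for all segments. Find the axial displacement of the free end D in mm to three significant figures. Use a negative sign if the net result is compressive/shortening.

1.09 mm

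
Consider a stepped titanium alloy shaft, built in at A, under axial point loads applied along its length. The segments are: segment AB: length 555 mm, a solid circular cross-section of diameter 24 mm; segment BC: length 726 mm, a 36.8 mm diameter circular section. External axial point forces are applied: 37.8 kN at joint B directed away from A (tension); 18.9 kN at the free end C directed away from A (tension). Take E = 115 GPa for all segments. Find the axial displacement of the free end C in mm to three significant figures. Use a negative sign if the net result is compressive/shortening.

0.717 mm

Internal axial forces (sectioning from the free end, tension +): N_BC = 18.9 kN, N_AB = 56.7 kN.
A_AB = 452.4 mm².
A_BC = 1064 mm².
δ_AB = 56700·555/(452.4·115000) = 0.6049 mm
δ_BC = 18900·726/(1064·115000) = 0.1122 mm
δ = Σδ_i = 0.7171 mm.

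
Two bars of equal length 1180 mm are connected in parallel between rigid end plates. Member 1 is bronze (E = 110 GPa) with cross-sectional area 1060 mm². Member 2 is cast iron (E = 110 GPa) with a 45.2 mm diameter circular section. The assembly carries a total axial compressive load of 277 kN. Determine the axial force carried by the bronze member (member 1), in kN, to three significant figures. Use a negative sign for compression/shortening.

-110 kN

A_2 = 1605 mm².
Equal strain + equilibrium ⇒ each member carries load in proportion to AE: A₁E₁ = 116600000 N, A₂E₂ = 176500000 N, ΣAE = 293100000 N.
F₁ = P·A₁E₁/ΣAE = -277000·116600000/293100000 = -110200 N.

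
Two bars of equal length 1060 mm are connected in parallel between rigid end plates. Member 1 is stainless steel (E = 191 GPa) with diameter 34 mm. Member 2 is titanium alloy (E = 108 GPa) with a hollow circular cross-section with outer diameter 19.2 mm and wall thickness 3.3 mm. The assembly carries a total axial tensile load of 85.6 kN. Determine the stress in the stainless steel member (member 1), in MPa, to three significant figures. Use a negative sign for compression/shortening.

A_1 = 907.9 mm².
A_2 = 164.8 mm².
Equal strain + equilibrium ⇒ each member carries load in proportion to AE: A₁E₁ = 173400000 N, A₂E₂ = 17800000 N, ΣAE = 191200000 N.
σ₁ = P·E₁/ΣAE = 85600·191000/191200000 = 85.5 MPa.

85.5 MPa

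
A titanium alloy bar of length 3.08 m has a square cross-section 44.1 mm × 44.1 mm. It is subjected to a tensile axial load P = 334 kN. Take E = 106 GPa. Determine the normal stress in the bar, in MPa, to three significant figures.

172 MPa

A = 1945 mm².
σ = N/A = 334000/1945 = 171.7 MPa.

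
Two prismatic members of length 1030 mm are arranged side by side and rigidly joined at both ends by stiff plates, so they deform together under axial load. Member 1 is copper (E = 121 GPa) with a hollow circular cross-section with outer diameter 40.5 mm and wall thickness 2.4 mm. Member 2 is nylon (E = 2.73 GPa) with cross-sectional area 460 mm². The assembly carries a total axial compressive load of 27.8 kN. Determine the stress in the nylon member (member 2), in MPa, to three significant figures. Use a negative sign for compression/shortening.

-2.11 MPa

A_1 = 287.3 mm².
Equal strain + equilibrium ⇒ each member carries load in proportion to AE: A₁E₁ = 34760000 N, A₂E₂ = 1256000 N, ΣAE = 36020000 N.
σ₂ = P·E₂/ΣAE = -27800·2730/36020000 = -2.107 MPa.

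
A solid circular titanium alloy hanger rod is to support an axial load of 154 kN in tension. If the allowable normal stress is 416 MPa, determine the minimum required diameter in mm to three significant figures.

Required area A ≥ P/σ_allow = 154000/416 = 370.2 mm².
For a solid circular section, d ≥ √(4A/π) = 21.71 mm.

21.7 mm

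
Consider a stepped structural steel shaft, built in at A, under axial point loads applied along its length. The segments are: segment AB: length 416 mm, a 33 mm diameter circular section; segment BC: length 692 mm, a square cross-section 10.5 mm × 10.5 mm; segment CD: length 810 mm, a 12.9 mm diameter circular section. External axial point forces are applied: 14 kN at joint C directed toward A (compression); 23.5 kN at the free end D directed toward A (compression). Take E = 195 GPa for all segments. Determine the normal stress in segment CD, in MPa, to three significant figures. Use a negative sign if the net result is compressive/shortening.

-180 MPa

Internal axial forces (sectioning from the free end, tension +): N_CD = -23.5 kN, N_BC = -37.5 kN, N_AB = -37.5 kN.
A_CD = 130.7 mm².
σ_CD = N_CD/A_CD = -23500/130.7 = -179.8 MPa.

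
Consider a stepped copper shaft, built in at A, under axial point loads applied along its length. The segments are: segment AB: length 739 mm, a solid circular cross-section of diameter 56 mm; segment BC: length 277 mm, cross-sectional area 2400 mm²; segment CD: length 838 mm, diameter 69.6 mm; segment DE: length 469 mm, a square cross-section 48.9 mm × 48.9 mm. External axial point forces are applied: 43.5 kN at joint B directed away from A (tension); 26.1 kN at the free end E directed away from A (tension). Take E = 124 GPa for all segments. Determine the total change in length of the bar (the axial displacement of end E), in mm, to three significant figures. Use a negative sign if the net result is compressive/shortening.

0.280 mm

Internal axial forces (sectioning from the free end, tension +): N_DE = 26.1 kN, N_CD = 26.1 kN, N_BC = 26.1 kN, N_AB = 69.6 kN.
A_AB = 2463 mm².
A_CD = 3805 mm².
A_DE = 2391 mm².
δ_AB = 69600·739/(2463·124000) = 0.1684 mm
δ_BC = 26100·277/(2400·124000) = 0.02429 mm
δ_CD = 26100·838/(3805·124000) = 0.04636 mm
δ_DE = 26100·469/(2391·124000) = 0.04128 mm
δ = Σδ_i = 0.2803 mm.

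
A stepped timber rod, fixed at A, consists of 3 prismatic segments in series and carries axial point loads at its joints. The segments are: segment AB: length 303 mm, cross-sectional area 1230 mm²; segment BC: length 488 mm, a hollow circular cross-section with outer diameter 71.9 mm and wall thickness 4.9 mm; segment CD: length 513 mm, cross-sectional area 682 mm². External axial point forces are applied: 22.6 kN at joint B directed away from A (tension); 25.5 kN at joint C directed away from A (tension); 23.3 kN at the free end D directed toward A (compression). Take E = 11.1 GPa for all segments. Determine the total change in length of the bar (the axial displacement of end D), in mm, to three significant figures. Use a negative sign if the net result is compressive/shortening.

-0.935 mm

Internal axial forces (sectioning from the free end, tension +): N_CD = -23.3 kN, N_BC = 2.2 kN, N_AB = 24.8 kN.
A_BC = 1031 mm².
δ_AB = 24800·303/(1230·11100) = 0.5504 mm
δ_BC = 2200·488/(1031·11100) = 0.09378 mm
δ_CD = -23300·513/(682·11100) = -1.579 mm
δ = Σδ_i = -0.9348 mm.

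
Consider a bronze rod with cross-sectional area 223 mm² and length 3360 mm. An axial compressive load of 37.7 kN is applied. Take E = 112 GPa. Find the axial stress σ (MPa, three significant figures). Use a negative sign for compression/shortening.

σ = N/A = -37700/223 = -169.1 MPa.

-169 MPa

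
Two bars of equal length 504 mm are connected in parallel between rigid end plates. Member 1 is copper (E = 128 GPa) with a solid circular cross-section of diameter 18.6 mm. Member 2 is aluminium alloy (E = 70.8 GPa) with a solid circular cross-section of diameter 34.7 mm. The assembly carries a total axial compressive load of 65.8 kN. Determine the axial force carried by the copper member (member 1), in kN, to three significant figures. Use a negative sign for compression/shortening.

A_1 = 271.7 mm².
A_2 = 945.7 mm².
Equal strain + equilibrium ⇒ each member carries load in proportion to AE: A₁E₁ = 34780000 N, A₂E₂ = 66950000 N, ΣAE = 101700000 N.
F₁ = P·A₁E₁/ΣAE = -65800·34780000/101700000 = -22490 N.

-22.5 kN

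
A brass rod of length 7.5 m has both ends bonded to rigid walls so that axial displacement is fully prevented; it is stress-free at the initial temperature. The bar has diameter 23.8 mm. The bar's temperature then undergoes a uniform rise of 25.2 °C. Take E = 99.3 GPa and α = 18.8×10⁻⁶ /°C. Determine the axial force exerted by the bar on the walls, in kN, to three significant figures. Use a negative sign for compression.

Free thermal expansion αLΔT = 18.8e-6 · 7500 · 25.2 = 3.553 mm.
The walls impose strain ε = −(3.553)/7500 = -4.7376e-04; σ = Eε = 99300 · -4.7376e-04 = -47.04 MPa.
Wall reaction R = σ·A = -47.04·444.9 = -20930 N = -20.93 kN.

-20.9 kN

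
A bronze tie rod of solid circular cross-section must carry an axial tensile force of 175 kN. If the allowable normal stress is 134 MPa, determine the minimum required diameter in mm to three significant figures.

Required area A ≥ P/σ_allow = 175000/134 = 1306 mm².
For a solid circular section, d ≥ √(4A/π) = 40.78 mm.

40.8 mm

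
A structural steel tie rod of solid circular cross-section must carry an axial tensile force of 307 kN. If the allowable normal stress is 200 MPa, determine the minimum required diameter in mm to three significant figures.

Required area A ≥ P/σ_allow = 307000/200 = 1535 mm².
For a solid circular section, d ≥ √(4A/π) = 44.21 mm.

44.2 mm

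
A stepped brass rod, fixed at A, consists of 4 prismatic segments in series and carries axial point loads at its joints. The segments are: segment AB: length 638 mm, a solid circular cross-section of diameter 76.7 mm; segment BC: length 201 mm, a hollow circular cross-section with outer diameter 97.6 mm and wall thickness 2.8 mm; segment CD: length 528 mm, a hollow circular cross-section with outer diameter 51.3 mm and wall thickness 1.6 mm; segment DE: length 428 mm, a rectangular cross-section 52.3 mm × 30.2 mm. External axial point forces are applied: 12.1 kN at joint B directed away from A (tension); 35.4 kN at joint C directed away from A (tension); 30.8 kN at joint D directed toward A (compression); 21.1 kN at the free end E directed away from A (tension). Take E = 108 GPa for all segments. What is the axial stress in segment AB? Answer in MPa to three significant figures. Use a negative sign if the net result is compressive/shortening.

8.18 MPa

Internal axial forces (sectioning from the free end, tension +): N_DE = 21.1 kN, N_CD = -9.7 kN, N_BC = 25.7 kN, N_AB = 37.8 kN.
A_AB = 4620 mm².
σ_AB = N_AB/A_AB = 37800/4620 = 8.181 MPa.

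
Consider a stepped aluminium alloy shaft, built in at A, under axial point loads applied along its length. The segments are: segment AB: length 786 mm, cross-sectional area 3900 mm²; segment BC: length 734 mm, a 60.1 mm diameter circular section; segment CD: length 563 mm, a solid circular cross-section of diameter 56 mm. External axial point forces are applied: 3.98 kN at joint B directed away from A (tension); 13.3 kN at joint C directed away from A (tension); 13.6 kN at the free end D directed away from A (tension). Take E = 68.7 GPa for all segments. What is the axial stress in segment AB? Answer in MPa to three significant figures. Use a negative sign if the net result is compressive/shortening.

Internal axial forces (sectioning from the free end, tension +): N_CD = 13.6 kN, N_BC = 26.9 kN, N_AB = 30.88 kN.
σ_AB = N_AB/A_AB = 30880/3900 = 7.918 MPa.

7.92 MPa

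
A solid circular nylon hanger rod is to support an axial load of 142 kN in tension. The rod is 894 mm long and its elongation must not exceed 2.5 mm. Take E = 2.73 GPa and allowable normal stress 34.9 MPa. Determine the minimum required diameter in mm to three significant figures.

154 mm

Required area A ≥ P/σ_allow = 142000/34.9 = 4069 mm².
For a solid circular section, d ≥ √(4A/π) = 71.98 mm.
Elongation limit: A ≥ PL/(Eδ_allow) = 142000·894/(2730·2.5) = 18600 mm² ⇒ d ≥ 153.9 mm.
The elongation limit governs.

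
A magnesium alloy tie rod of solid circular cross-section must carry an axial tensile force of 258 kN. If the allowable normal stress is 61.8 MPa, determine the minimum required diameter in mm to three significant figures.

72.9 mm

Required area A ≥ P/σ_allow = 258000/61.8 = 4175 mm².
For a solid circular section, d ≥ √(4A/π) = 72.91 mm.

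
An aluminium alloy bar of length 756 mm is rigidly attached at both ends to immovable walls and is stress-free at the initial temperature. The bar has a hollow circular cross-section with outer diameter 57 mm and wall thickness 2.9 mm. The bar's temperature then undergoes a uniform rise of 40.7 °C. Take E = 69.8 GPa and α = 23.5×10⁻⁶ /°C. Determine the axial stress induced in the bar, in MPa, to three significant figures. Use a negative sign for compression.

-66.8 MPa

Free thermal expansion αLΔT = 23.5e-6 · 756 · 40.7 = 0.7231 mm.
The walls impose strain ε = −(0.7231)/756 = -9.5645e-04; σ = Eε = 69800 · -9.5645e-04 = -66.76 MPa.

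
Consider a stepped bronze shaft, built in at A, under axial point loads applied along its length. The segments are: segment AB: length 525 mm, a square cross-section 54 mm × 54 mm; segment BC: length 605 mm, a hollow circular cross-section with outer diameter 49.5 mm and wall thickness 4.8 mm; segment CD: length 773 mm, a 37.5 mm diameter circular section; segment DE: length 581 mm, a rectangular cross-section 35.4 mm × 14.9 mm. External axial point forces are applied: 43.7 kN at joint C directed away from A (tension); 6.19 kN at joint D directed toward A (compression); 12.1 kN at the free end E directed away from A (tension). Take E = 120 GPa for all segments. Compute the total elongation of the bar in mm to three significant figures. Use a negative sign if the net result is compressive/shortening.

0.591 mm

Internal axial forces (sectioning from the free end, tension +): N_DE = 12.1 kN, N_CD = 5.91 kN, N_BC = 49.61 kN, N_AB = 49.61 kN.
A_AB = 2916 mm².
A_BC = 674.1 mm².
A_CD = 1104 mm².
A_DE = 527.5 mm².
δ_AB = 49610·525/(2916·120000) = 0.07443 mm
δ_BC = 49610·605/(674.1·120000) = 0.3711 mm
δ_CD = 5910·773/(1104·120000) = 0.03447 mm
δ_DE = 12100·581/(527.5·120000) = 0.1111 mm
δ = Σδ_i = 0.591 mm.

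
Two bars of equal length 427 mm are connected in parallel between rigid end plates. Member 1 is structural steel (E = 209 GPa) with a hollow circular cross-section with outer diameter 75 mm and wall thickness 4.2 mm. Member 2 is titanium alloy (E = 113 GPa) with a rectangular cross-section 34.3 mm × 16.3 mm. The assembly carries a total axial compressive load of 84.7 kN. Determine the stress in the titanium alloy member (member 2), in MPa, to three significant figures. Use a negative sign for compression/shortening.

-37.0 MPa

A_1 = 934.2 mm².
A_2 = 559.1 mm².
Equal strain + equilibrium ⇒ each member carries load in proportion to AE: A₁E₁ = 195200000 N, A₂E₂ = 63180000 N, ΣAE = 258400000 N.
σ₂ = P·E₂/ΣAE = -84700·113000/258400000 = -37.04 MPa.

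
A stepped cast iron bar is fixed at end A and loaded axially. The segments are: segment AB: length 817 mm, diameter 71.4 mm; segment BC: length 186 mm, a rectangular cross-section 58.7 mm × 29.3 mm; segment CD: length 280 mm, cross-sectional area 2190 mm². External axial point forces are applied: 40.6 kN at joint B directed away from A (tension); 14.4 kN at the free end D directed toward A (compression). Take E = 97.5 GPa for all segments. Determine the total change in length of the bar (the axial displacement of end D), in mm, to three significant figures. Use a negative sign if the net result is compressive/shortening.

0.0200 mm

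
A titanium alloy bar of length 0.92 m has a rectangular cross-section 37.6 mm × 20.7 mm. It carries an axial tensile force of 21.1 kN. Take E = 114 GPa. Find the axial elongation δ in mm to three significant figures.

0.219 mm

A = 778.3 mm².
δ_mech = NL/(AE) = 21100·920/(778.3·114000) = 0.2188 mm.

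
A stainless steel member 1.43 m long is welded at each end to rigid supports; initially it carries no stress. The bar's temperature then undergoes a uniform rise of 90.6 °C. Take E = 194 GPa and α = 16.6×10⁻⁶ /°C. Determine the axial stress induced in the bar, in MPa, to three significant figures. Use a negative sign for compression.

-292 MPa

Free thermal expansion αLΔT = 16.6e-6 · 1430 · 90.6 = 2.151 mm.
The walls impose strain ε = −(2.151)/1430 = -1.5040e-03; σ = Eε = 194000 · -1.5040e-03 = -291.8 MPa.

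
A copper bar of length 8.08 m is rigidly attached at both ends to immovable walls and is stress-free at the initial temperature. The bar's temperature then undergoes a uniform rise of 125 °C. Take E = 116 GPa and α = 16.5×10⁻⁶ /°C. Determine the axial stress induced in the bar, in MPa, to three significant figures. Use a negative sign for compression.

Free thermal expansion αLΔT = 16.5e-6 · 8080 · 125 = 16.66 mm.
The walls impose strain ε = −(16.66)/8080 = -2.0625e-03; σ = Eε = 116000 · -2.0625e-03 = -239.2 MPa.

-239 MPa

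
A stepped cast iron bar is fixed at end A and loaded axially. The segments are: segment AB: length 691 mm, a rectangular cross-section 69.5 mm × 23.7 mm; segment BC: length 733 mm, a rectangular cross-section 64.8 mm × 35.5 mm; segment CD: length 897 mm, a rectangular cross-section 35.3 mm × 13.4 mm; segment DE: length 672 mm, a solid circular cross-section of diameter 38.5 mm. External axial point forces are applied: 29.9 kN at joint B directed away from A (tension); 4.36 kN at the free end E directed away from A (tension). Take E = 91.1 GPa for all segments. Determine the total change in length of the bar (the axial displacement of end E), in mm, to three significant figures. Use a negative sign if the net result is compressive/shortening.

0.291 mm

Internal axial forces (sectioning from the free end, tension +): N_DE = 4.36 kN, N_CD = 4.36 kN, N_BC = 4.36 kN, N_AB = 34.26 kN.
A_AB = 1647 mm².
A_BC = 2300 mm².
A_CD = 473 mm².
A_DE = 1164 mm².
δ_AB = 34260·691/(1647·91100) = 0.1578 mm
δ_BC = 4360·733/(2300·91100) = 0.01525 mm
δ_CD = 4360·897/(473·91100) = 0.09076 mm
δ_DE = 4360·672/(1164·91100) = 0.02763 mm
δ = Σδ_i = 0.2914 mm.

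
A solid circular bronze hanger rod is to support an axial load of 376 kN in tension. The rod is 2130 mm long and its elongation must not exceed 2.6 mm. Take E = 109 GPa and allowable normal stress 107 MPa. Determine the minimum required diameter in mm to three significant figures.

66.9 mm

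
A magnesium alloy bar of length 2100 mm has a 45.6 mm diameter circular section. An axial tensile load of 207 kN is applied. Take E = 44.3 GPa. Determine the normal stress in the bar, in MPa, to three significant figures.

A = 1633 mm².
σ = N/A = 207000/1633 = 126.8 MPa.

127 MPa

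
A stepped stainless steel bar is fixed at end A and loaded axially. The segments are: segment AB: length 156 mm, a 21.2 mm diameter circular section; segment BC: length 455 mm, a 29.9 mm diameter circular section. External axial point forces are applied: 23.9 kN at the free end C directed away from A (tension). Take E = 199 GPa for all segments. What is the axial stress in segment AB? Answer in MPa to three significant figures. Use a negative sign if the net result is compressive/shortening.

Internal axial forces (sectioning from the free end, tension +): N_BC = 23.9 kN, N_AB = 23.9 kN.
A_AB = 353 mm².
σ_AB = N_AB/A_AB = 23900/353 = 67.71 MPa.

67.7 MPa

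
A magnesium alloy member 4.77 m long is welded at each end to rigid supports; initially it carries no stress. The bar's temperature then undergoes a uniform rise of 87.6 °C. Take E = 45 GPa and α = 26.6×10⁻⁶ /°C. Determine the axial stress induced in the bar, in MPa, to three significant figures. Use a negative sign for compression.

Free thermal expansion αLΔT = 26.6e-6 · 4770 · 87.6 = 11.11 mm.
The walls impose strain ε = −(11.11)/4770 = -2.3302e-03; σ = Eε = 45000 · -2.3302e-03 = -104.9 MPa.

-105 MPa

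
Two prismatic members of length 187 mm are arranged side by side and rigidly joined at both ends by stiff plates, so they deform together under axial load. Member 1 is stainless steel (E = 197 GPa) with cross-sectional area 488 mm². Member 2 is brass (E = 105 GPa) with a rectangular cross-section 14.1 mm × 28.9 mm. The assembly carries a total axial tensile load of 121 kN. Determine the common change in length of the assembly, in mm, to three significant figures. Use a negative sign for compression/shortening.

A_2 = 407.5 mm².
Equal strain + equilibrium ⇒ each member carries load in proportion to AE: A₁E₁ = 96140000 N, A₂E₂ = 42790000 N, ΣAE = 138900000 N.
δ = PL/ΣAE = 121000·187/138900000 = 0.1629 mm.

0.163 mm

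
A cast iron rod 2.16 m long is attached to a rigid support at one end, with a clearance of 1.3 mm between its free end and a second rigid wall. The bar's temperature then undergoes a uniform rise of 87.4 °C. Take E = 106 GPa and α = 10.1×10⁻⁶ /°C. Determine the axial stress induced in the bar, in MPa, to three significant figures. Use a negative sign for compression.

-29.8 MPa

Free thermal expansion αLΔT = 10.1e-6 · 2160 · 87.4 = 1.907 mm.
The walls engage after the gap closes; constrained expansion = 1.907 − 1.3 = 0.6067 mm.
The walls impose strain ε = −(0.6067)/2160 = -2.8089e-04; σ = Eε = 106000 · -2.8089e-04 = -29.77 MPa.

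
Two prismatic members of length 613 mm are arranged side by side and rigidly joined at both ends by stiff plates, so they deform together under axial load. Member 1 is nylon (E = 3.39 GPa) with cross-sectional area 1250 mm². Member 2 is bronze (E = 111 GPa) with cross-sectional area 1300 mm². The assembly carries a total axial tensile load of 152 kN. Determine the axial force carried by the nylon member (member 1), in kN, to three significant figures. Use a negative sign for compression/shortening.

4.34 kN

Equal strain + equilibrium ⇒ each member carries load in proportion to AE: A₁E₁ = 4238000 N, A₂E₂ = 144300000 N, ΣAE = 148500000 N.
F₁ = P·A₁E₁/ΣAE = 152000·4238000/148500000 = 4336 N.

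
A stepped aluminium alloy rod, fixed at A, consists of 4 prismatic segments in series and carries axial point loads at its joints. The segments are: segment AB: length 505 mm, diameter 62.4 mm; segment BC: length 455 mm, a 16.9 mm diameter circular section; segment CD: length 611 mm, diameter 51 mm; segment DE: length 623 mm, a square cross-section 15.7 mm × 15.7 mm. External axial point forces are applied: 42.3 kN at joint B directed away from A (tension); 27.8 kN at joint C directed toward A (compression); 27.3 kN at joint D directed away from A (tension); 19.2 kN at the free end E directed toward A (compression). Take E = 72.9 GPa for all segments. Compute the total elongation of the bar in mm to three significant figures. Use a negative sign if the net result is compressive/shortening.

-1.13 mm

Internal axial forces (sectioning from the free end, tension +): N_DE = -19.2 kN, N_CD = 8.1 kN, N_BC = -19.7 kN, N_AB = 22.6 kN.
A_AB = 3058 mm².
A_BC = 224.3 mm².
A_CD = 2043 mm².
A_DE = 246.5 mm².
δ_AB = 22600·505/(3058·72900) = 0.05119 mm
δ_BC = -19700·455/(224.3·72900) = -0.5481 mm
δ_CD = 8100·611/(2043·72900) = 0.03323 mm
δ_DE = -19200·623/(246.5·72900) = -0.6657 mm
δ = Σδ_i = -1.129 mm.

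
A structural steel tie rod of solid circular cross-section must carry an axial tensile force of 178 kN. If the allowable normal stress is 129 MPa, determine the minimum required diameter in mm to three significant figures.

41.9 mm

Required area A ≥ P/σ_allow = 178000/129 = 1380 mm².
For a solid circular section, d ≥ √(4A/π) = 41.92 mm.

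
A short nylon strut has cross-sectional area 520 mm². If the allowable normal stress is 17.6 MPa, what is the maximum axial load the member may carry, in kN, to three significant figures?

9.15 kN

P_max = σ_allow · A = 17.6 · 520 = 9152 N = 9.152 kN.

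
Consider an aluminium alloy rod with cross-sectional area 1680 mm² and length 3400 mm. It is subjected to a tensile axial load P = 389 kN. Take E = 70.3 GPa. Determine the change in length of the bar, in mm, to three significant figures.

δ_mech = NL/(AE) = 389000·3400/(1680·70300) = 11.2 mm.

11.2 mm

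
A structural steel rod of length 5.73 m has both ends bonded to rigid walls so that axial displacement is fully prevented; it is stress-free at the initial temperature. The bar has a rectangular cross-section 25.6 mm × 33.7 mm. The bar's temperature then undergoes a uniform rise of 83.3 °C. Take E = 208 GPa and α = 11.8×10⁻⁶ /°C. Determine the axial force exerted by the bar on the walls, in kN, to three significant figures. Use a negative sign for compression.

-176 kN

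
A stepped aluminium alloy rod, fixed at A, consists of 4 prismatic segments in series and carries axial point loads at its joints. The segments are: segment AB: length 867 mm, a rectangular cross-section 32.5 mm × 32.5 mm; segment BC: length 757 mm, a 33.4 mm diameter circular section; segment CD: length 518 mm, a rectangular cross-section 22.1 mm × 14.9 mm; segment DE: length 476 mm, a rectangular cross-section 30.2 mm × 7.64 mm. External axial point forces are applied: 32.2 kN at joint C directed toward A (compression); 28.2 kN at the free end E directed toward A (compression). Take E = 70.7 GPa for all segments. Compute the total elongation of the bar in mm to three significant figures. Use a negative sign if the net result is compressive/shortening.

-2.89 mm

Internal axial forces (sectioning from the free end, tension +): N_DE = -28.2 kN, N_CD = -28.2 kN, N_BC = -60.4 kN, N_AB = -60.4 kN.
A_AB = 1056 mm².
A_BC = 876.2 mm².
A_CD = 329.3 mm².
A_DE = 230.7 mm².
δ_AB = -60400·867/(1056·70700) = -0.7012 mm
δ_BC = -60400·757/(876.2·70700) = -0.7381 mm
δ_CD = -28200·518/(329.3·70700) = -0.6275 mm
δ_DE = -28200·476/(230.7·70700) = -0.8229 mm
δ = Σδ_i = -2.89 mm.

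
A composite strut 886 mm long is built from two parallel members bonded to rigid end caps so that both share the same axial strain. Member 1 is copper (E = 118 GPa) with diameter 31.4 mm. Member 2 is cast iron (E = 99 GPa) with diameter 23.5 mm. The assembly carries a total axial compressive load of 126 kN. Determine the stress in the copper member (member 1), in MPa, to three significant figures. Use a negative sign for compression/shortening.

A_1 = 774.4 mm².
A_2 = 433.7 mm².
Equal strain + equilibrium ⇒ each member carries load in proportion to AE: A₁E₁ = 91380000 N, A₂E₂ = 42940000 N, ΣAE = 134300000 N.
σ₁ = P·E₁/ΣAE = -126000·118000/134300000 = -110.7 MPa.

-111 MPa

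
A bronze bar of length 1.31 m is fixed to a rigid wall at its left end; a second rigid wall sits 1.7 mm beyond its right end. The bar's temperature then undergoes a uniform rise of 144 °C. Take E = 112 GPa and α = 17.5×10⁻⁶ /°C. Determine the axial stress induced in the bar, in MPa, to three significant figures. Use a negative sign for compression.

-137 MPa

Free thermal expansion αLΔT = 17.5e-6 · 1310 · 144 = 3.301 mm.
The walls engage after the gap closes; constrained expansion = 3.301 − 1.7 = 1.601 mm.
The walls impose strain ε = −(1.601)/1310 = -1.2223e-03; σ = Eε = 112000 · -1.2223e-03 = -136.9 MPa.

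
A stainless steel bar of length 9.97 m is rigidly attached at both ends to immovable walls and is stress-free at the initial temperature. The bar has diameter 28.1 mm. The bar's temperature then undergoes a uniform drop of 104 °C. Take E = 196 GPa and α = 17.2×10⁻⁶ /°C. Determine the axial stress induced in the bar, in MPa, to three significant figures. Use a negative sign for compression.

351 MPa

Free thermal expansion αLΔT = 17.2e-6 · 9970 · -104 = -17.83 mm.
The walls impose strain ε = −(-17.83)/9970 = 1.7888e-03; σ = Eε = 196000 · 1.7888e-03 = 350.6 MPa.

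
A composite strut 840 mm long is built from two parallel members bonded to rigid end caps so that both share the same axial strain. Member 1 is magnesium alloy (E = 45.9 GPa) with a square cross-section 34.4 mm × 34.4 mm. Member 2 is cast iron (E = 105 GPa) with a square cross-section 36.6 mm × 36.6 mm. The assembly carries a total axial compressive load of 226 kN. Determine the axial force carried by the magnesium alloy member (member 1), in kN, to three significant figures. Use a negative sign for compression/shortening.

A_1 = 1183 mm².
A_2 = 1340 mm².
Equal strain + equilibrium ⇒ each member carries load in proportion to AE: A₁E₁ = 54320000 N, A₂E₂ = 140700000 N, ΣAE = 195000000 N.
F₁ = P·A₁E₁/ΣAE = -226000·54320000/195000000 = -62960 N.

-63.0 kN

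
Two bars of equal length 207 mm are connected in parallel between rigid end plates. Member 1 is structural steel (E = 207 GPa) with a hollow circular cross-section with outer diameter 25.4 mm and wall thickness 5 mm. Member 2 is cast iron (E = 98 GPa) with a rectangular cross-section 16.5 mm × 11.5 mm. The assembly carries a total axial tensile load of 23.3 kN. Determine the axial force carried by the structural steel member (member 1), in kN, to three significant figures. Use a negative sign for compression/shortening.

18.2 kN

A_1 = 320.4 mm².
A_2 = 189.8 mm².
Equal strain + equilibrium ⇒ each member carries load in proportion to AE: A₁E₁ = 66330000 N, A₂E₂ = 18600000 N, ΣAE = 84930000 N.
F₁ = P·A₁E₁/ΣAE = 23300·66330000/84930000 = 18200 N.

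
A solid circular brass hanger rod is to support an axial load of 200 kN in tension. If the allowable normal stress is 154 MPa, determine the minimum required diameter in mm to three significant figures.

Required area A ≥ P/σ_allow = 200000/154 = 1299 mm².
For a solid circular section, d ≥ √(4A/π) = 40.66 mm.

40.7 mm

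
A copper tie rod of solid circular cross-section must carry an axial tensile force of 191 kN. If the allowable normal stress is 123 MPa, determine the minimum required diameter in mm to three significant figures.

44.5 mm

Required area A ≥ P/σ_allow = 191000/123 = 1553 mm².
For a solid circular section, d ≥ √(4A/π) = 44.47 mm.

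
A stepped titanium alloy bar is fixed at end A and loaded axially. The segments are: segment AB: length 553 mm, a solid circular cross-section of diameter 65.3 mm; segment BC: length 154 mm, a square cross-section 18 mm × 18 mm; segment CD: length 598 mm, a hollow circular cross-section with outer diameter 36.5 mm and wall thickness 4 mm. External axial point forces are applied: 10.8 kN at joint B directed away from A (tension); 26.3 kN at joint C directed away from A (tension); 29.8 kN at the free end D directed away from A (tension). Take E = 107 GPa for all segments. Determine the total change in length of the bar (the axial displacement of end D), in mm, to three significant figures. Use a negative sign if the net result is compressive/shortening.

0.760 mm

Internal axial forces (sectioning from the free end, tension +): N_CD = 29.8 kN, N_BC = 56.1 kN, N_AB = 66.9 kN.
A_AB = 3349 mm².
A_BC = 324 mm².
A_CD = 408.4 mm².
δ_AB = 66900·553/(3349·107000) = 0.1032 mm
δ_BC = 56100·154/(324·107000) = 0.2492 mm
δ_CD = 29800·598/(408.4·107000) = 0.4078 mm
δ = Σδ_i = 0.7602 mm.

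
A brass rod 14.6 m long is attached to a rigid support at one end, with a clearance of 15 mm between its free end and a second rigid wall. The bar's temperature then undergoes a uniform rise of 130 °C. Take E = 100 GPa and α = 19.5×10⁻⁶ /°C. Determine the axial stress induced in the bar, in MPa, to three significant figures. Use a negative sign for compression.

Free thermal expansion αLΔT = 19.5e-6 · 14600 · 130 = 37.01 mm.
The walls engage after the gap closes; constrained expansion = 37.01 − 15 = 22.01 mm.
The walls impose strain ε = −(22.01)/14600 = -1.5076e-03; σ = Eε = 100000 · -1.5076e-03 = -150.8 MPa.

-151 MPa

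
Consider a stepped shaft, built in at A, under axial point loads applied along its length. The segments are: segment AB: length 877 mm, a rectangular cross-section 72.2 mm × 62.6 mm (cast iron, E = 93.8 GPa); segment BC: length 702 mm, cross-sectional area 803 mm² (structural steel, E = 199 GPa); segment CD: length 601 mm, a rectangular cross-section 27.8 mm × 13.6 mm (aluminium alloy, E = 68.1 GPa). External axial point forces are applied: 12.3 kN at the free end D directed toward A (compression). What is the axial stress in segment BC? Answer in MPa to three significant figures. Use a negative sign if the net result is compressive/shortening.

Internal axial forces (sectioning from the free end, tension +): N_CD = -12.3 kN, N_BC = -12.3 kN, N_AB = -12.3 kN.
σ_BC = N_BC/A_BC = -12300/803 = -15.32 MPa.

-15.3 MPa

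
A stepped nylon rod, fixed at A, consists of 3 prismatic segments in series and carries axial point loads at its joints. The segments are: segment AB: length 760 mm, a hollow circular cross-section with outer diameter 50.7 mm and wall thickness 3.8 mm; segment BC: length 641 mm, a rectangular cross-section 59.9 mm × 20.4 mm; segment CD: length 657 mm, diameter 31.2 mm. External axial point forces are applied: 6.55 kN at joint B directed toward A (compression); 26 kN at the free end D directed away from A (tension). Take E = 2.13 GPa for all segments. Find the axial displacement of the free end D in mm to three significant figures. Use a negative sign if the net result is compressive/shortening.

29.3 mm

Internal axial forces (sectioning from the free end, tension +): N_CD = 26 kN, N_BC = 26 kN, N_AB = 19.45 kN.
A_AB = 559.9 mm².
A_BC = 1222 mm².
A_CD = 764.5 mm².
δ_AB = 19450·760/(559.9·2130) = 12.4 mm
δ_BC = 26000·641/(1222·2130) = 6.403 mm
δ_CD = 26000·657/(764.5·2130) = 10.49 mm
δ = Σδ_i = 29.29 mm.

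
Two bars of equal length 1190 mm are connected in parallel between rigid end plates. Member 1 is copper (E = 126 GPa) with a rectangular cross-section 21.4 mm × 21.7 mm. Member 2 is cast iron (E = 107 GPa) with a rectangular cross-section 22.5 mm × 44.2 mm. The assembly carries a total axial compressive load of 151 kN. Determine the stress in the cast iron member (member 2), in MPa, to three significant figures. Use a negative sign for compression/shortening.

-98.0 MPa

A_1 = 464.4 mm².
A_2 = 994.5 mm².
Equal strain + equilibrium ⇒ each member carries load in proportion to AE: A₁E₁ = 58510000 N, A₂E₂ = 106400000 N, ΣAE = 164900000 N.
σ₂ = P·E₂/ΣAE = -151000·107000/164900000 = -97.97 MPa.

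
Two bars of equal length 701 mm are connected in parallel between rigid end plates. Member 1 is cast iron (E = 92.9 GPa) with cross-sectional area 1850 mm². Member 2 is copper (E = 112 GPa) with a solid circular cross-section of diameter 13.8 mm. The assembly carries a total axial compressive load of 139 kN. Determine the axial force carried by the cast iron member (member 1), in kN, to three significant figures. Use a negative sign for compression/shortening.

A_2 = 149.6 mm².
Equal strain + equilibrium ⇒ each member carries load in proportion to AE: A₁E₁ = 171900000 N, A₂E₂ = 16750000 N, ΣAE = 188600000 N.
F₁ = P·A₁E₁/ΣAE = -139000·171900000/188600000 = -126700 N.

-127 kN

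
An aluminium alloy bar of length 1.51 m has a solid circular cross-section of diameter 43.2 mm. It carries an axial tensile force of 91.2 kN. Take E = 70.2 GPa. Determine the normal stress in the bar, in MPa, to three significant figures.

A = 1466 mm².
σ = N/A = 91200/1466 = 62.22 MPa.

62.2 MPa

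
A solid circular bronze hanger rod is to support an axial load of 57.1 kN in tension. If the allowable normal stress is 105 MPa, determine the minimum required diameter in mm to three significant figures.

Required area A ≥ P/σ_allow = 57100/105 = 543.8 mm².
For a solid circular section, d ≥ √(4A/π) = 26.31 mm.

26.3 mm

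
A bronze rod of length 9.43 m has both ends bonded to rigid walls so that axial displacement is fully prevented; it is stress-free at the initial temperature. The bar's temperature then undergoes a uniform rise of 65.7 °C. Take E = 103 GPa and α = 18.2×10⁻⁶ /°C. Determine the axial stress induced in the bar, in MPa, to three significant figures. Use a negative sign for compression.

-123 MPa

Free thermal expansion αLΔT = 18.2e-6 · 9430 · 65.7 = 11.28 mm.
The walls impose strain ε = −(11.28)/9430 = -1.1957e-03; σ = Eε = 103000 · -1.1957e-03 = -123.2 MPa.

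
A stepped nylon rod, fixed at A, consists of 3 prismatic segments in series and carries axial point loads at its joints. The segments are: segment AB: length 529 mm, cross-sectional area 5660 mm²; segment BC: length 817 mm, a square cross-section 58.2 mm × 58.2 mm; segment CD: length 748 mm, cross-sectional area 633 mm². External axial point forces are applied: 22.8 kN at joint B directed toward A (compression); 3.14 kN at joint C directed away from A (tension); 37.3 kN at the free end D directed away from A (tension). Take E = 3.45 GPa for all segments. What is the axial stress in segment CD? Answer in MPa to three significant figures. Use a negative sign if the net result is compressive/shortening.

58.9 MPa

Internal axial forces (sectioning from the free end, tension +): N_CD = 37.3 kN, N_BC = 40.44 kN, N_AB = 17.64 kN.
σ_CD = N_CD/A_CD = 37300/633 = 58.93 MPa.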